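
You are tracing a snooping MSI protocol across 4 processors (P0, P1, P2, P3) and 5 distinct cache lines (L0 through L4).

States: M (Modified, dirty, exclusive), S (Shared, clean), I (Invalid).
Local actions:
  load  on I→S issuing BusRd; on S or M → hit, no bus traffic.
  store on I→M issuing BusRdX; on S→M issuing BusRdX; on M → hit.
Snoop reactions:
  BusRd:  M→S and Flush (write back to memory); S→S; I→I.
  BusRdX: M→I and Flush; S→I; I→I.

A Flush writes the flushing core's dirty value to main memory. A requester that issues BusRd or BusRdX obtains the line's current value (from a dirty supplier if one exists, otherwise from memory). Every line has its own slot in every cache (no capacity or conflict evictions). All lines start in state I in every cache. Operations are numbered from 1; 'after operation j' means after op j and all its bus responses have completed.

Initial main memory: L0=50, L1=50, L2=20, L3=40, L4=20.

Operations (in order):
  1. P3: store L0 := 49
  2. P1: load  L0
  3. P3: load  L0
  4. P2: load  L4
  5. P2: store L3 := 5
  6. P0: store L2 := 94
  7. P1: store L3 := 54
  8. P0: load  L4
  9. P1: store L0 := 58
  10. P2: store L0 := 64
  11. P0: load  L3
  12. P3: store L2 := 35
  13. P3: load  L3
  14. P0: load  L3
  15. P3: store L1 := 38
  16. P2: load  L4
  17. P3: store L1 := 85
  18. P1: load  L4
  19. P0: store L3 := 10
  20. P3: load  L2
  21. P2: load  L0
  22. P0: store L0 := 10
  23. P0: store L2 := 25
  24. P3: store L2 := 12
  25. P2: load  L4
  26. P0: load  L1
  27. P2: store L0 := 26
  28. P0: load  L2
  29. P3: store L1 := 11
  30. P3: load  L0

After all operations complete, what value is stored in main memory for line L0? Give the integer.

memory[L0] = 26

  op1 P3: store L0 := 49 → I/I/I/M on L0; bus BusRdX; mem=50
  op2 P1: load  L0 → I/S/I/S on L0; bus BusRd Flush; mem=49
  op3 P3: load  L0 → I/S/I/S on L0; bus (none); mem=49
  op4 P2: load  L4 → I/I/S/I on L4; bus BusRd; mem=20
  op5 P2: store L3 := 5 → I/I/M/I on L3; bus BusRdX; mem=40
  op6 P0: store L2 := 94 → M/I/I/I on L2; bus BusRdX; mem=20
  op7 P1: store L3 := 54 → I/M/I/I on L3; bus BusRdX Flush; mem=5
  op8 P0: load  L4 → S/I/S/I on L4; bus BusRd; mem=20
  op9 P1: store L0 := 58 → I/M/I/I on L0; bus BusRdX; mem=49
  op10 P2: store L0 := 64 → I/I/M/I on L0; bus BusRdX Flush; mem=58
  op11 P0: load  L3 → S/S/I/I on L3; bus BusRd Flush; mem=54
  op12 P3: store L2 := 35 → I/I/I/M on L2; bus BusRdX Flush; mem=94
  op13 P3: load  L3 → S/S/I/S on L3; bus BusRd; mem=54
  op14 P0: load  L3 → S/S/I/S on L3; bus (none); mem=54
  op15 P3: store L1 := 38 → I/I/I/M on L1; bus BusRdX; mem=50
  op16 P2: load  L4 → S/I/S/I on L4; bus (none); mem=20
  op17 P3: store L1 := 85 → I/I/I/M on L1; bus (none); mem=50
  op18 P1: load  L4 → S/S/S/I on L4; bus BusRd; mem=20
  op19 P0: store L3 := 10 → M/I/I/I on L3; bus BusRdX; mem=54
  op20 P3: load  L2 → I/I/I/M on L2; bus (none); mem=94
  op21 P2: load  L0 → I/I/M/I on L0; bus (none); mem=58
  op22 P0: store L0 := 10 → M/I/I/I on L0; bus BusRdX Flush; mem=64
  op23 P0: store L2 := 25 → M/I/I/I on L2; bus BusRdX Flush; mem=35
  op24 P3: store L2 := 12 → I/I/I/M on L2; bus BusRdX Flush; mem=25
  op25 P2: load  L4 → S/S/S/I on L4; bus (none); mem=20
  op26 P0: load  L1 → S/I/I/S on L1; bus BusRd Flush; mem=85
  op27 P2: store L0 := 26 → I/I/M/I on L0; bus BusRdX Flush; mem=10
  op28 P0: load  L2 → S/I/I/S on L2; bus BusRd Flush; mem=12
  op29 P3: store L1 := 11 → I/I/I/M on L1; bus BusRdX; mem=85
  op30 P3: load  L0 → I/I/S/S on L0; bus BusRd Flush; mem=26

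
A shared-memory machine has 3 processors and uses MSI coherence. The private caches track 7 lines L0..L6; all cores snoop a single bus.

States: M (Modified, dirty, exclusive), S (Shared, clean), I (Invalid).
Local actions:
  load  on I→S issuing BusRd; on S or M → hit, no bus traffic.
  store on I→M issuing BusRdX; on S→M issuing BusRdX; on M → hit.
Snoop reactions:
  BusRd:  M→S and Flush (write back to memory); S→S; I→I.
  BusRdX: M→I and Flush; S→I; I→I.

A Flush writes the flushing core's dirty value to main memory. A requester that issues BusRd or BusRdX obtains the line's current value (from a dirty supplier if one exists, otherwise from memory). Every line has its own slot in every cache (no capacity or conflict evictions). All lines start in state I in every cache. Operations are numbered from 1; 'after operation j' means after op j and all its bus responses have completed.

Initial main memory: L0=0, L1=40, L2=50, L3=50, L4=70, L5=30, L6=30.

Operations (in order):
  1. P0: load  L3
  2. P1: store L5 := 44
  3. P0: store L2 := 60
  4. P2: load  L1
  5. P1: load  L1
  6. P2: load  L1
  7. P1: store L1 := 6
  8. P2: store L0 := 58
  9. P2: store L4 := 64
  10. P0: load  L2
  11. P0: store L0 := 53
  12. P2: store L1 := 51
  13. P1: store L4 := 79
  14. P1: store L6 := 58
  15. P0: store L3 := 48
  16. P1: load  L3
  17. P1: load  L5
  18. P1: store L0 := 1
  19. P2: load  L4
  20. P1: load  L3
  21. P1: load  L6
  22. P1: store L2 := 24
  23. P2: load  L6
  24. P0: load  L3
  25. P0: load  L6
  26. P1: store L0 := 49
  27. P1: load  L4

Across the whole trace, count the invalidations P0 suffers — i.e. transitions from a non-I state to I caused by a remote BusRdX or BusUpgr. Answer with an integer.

step 1: P0: load  L3  ⟶  SII  (L3)  txn=BusRd  M[L3]=50
step 2: P1: store L5 := 44  ⟶  IMI  (L5)  txn=BusRdX  M[L5]=30
step 3: P0: store L2 := 60  ⟶  MII  (L2)  txn=BusRdX  M[L2]=50
step 4: P2: load  L1  ⟶  IIS  (L1)  txn=BusRd  M[L1]=40
step 5: P1: load  L1  ⟶  ISS  (L1)  txn=BusRd  M[L1]=40
step 6: P2: load  L1  ⟶  ISS  (L1)  txn=∅  M[L1]=40
step 7: P1: store L1 := 6  ⟶  IMI  (L1)  txn=BusRdX  M[L1]=40
step 8: P2: store L0 := 58  ⟶  IIM  (L0)  txn=BusRdX  M[L0]=0
step 9: P2: store L4 := 64  ⟶  IIM  (L4)  txn=BusRdX  M[L4]=70
step 10: P0: load  L2  ⟶  MII  (L2)  txn=∅  M[L2]=50
step 11: P0: store L0 := 53  ⟶  MII  (L0)  txn=BusRdX+Flush  M[L0]=58
step 12: P2: store L1 := 51  ⟶  IIM  (L1)  txn=BusRdX+Flush  M[L1]=6
step 13: P1: store L4 := 79  ⟶  IMI  (L4)  txn=BusRdX+Flush  M[L4]=64
step 14: P1: store L6 := 58  ⟶  IMI  (L6)  txn=BusRdX  M[L6]=30
step 15: P0: store L3 := 48  ⟶  MII  (L3)  txn=BusRdX  M[L3]=50
step 16: P1: load  L3  ⟶  SSI  (L3)  txn=BusRd+Flush  M[L3]=48
step 17: P1: load  L5  ⟶  IMI  (L5)  txn=∅  M[L5]=30
step 18: P1: store L0 := 1  ⟶  IMI  (L0)  txn=BusRdX+Flush  M[L0]=53
step 19: P2: load  L4  ⟶  ISS  (L4)  txn=BusRd+Flush  M[L4]=79
step 20: P1: load  L3  ⟶  SSI  (L3)  txn=∅  M[L3]=48
step 21: P1: load  L6  ⟶  IMI  (L6)  txn=∅  M[L6]=30
step 22: P1: store L2 := 24  ⟶  IMI  (L2)  txn=BusRdX+Flush  M[L2]=60
step 23: P2: load  L6  ⟶  ISS  (L6)  txn=BusRd+Flush  M[L6]=58
step 24: P0: load  L3  ⟶  SSI  (L3)  txn=∅  M[L3]=48
step 25: P0: load  L6  ⟶  SSS  (L6)  txn=BusRd  M[L6]=58
step 26: P1: store L0 := 49  ⟶  IMI  (L0)  txn=∅  M[L0]=53
step 27: P1: load  L4  ⟶  ISS  (L4)  txn=∅  M[L4]=79

invalidations = 2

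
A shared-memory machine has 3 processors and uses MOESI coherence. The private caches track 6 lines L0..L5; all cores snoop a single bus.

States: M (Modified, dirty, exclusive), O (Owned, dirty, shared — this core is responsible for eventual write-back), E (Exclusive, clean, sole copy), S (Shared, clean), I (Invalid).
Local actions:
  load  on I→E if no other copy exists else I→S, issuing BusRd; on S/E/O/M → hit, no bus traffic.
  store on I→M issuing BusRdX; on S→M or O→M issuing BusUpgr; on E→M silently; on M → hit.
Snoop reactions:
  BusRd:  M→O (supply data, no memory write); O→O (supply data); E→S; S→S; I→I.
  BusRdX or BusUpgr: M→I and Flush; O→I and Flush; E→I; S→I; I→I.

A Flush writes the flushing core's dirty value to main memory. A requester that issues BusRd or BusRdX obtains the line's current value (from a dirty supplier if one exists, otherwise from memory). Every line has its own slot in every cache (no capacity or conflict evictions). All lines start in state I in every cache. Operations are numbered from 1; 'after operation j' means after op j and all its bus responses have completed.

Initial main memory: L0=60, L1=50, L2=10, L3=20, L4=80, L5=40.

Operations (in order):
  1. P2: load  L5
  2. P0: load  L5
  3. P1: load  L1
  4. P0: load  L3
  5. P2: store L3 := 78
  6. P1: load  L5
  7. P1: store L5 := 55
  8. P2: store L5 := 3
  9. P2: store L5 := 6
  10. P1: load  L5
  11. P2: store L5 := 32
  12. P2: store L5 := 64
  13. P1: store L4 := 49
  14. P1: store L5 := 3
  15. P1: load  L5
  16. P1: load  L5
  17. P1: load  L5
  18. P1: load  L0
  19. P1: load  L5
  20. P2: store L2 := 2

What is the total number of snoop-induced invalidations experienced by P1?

invalidations = 2

  op1 P2: load  L5 → I/I/E on L5; bus BusRd; mem=40
  op2 P0: load  L5 → S/I/S on L5; bus BusRd; mem=40
  op3 P1: load  L1 → I/E/I on L1; bus BusRd; mem=50
  op4 P0: load  L3 → E/I/I on L3; bus BusRd; mem=20
  op5 P2: store L3 := 78 → I/I/M on L3; bus BusRdX; mem=20
  op6 P1: load  L5 → S/S/S on L5; bus BusRd; mem=40
  op7 P1: store L5 := 55 → I/M/I on L5; bus BusUpgr; mem=40
  op8 P2: store L5 := 3 → I/I/M on L5; bus BusRdX Flush; mem=55
  op9 P2: store L5 := 6 → I/I/M on L5; bus (none); mem=55
  op10 P1: load  L5 → I/S/O on L5; bus BusRd; mem=55
  op11 P2: store L5 := 32 → I/I/M on L5; bus BusUpgr; mem=55
  op12 P2: store L5 := 64 → I/I/M on L5; bus (none); mem=55
  op13 P1: store L4 := 49 → I/M/I on L4; bus BusRdX; mem=80
  op14 P1: store L5 := 3 → I/M/I on L5; bus BusRdX Flush; mem=64
  op15 P1: load  L5 → I/M/I on L5; bus (none); mem=64
  op16 P1: load  L5 → I/M/I on L5; bus (none); mem=64
  op17 P1: load  L5 → I/M/I on L5; bus (none); mem=64
  op18 P1: load  L0 → I/E/I on L0; bus BusRd; mem=60
  op19 P1: load  L5 → I/M/I on L5; bus (none); mem=64
  op20 P2: store L2 := 2 → I/I/M on L2; bus BusRdX; mem=10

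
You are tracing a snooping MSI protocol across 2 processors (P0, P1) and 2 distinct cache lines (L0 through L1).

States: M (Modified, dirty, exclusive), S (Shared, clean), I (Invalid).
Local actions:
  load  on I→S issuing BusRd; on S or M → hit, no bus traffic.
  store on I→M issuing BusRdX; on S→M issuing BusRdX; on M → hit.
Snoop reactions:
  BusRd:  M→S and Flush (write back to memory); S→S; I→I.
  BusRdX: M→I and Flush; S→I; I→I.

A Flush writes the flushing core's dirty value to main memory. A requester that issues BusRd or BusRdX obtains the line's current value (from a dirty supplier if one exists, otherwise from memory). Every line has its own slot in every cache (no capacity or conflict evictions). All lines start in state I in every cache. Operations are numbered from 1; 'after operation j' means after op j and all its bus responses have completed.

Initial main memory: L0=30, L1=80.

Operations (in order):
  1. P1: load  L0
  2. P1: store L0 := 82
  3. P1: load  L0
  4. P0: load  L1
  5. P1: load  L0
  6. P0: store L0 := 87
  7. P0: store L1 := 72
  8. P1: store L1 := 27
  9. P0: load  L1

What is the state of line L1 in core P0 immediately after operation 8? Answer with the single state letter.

  op1 P1: load  L0 → I/S on L0; bus BusRd; mem=30
  op2 P1: store L0 := 82 → I/M on L0; bus BusRdX; mem=30
  op3 P1: load  L0 → I/M on L0; bus (none); mem=30
  op4 P0: load  L1 → S/I on L1; bus BusRd; mem=80
  op5 P1: load  L0 → I/M on L0; bus (none); mem=30
  op6 P0: store L0 := 87 → M/I on L0; bus BusRdX Flush; mem=82
  op7 P0: store L1 := 72 → M/I on L1; bus BusRdX; mem=80
  op8 P1: store L1 := 27 → I/M on L1; bus BusRdX Flush; mem=72
  op9 P0: load  L1 → S/S on L1; bus BusRd Flush; mem=27

state = I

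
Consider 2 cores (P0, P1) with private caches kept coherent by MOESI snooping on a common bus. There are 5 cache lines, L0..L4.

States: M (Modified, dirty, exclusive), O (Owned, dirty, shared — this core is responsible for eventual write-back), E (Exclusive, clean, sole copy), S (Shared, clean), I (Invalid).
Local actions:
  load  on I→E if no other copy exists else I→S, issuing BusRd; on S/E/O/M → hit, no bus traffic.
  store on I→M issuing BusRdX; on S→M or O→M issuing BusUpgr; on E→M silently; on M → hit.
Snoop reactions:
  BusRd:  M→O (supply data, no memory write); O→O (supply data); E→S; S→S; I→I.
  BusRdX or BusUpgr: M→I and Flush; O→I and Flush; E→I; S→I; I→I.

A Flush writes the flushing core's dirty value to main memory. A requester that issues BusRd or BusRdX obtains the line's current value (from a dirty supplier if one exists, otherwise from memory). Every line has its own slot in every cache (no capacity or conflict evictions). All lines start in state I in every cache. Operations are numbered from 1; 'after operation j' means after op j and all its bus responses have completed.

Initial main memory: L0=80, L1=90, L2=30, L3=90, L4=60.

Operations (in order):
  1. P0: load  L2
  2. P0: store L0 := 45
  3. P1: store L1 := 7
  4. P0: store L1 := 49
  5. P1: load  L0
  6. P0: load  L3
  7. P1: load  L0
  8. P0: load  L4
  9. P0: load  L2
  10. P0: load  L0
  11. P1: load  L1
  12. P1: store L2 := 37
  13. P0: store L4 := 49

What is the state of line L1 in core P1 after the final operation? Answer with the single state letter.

step 1: P0: load  L2  ⟶  EI  (L2)  txn=BusRd  M[L2]=30
step 2: P0: store L0 := 45  ⟶  MI  (L0)  txn=BusRdX  M[L0]=80
step 3: P1: store L1 := 7  ⟶  IM  (L1)  txn=BusRdX  M[L1]=90
step 4: P0: store L1 := 49  ⟶  MI  (L1)  txn=BusRdX+Flush  M[L1]=7
step 5: P1: load  L0  ⟶  OS  (L0)  txn=BusRd  M[L0]=80
step 6: P0: load  L3  ⟶  EI  (L3)  txn=BusRd  M[L3]=90
step 7: P1: load  L0  ⟶  OS  (L0)  txn=∅  M[L0]=80
step 8: P0: load  L4  ⟶  EI  (L4)  txn=BusRd  M[L4]=60
step 9: P0: load  L2  ⟶  EI  (L2)  txn=∅  M[L2]=30
step 10: P0: load  L0  ⟶  OS  (L0)  txn=∅  M[L0]=80
step 11: P1: load  L1  ⟶  OS  (L1)  txn=BusRd  M[L1]=7
step 12: P1: store L2 := 37  ⟶  IM  (L2)  txn=BusRdX  M[L2]=30
step 13: P0: store L4 := 49  ⟶  MI  (L4)  txn=∅  M[L4]=60

state = S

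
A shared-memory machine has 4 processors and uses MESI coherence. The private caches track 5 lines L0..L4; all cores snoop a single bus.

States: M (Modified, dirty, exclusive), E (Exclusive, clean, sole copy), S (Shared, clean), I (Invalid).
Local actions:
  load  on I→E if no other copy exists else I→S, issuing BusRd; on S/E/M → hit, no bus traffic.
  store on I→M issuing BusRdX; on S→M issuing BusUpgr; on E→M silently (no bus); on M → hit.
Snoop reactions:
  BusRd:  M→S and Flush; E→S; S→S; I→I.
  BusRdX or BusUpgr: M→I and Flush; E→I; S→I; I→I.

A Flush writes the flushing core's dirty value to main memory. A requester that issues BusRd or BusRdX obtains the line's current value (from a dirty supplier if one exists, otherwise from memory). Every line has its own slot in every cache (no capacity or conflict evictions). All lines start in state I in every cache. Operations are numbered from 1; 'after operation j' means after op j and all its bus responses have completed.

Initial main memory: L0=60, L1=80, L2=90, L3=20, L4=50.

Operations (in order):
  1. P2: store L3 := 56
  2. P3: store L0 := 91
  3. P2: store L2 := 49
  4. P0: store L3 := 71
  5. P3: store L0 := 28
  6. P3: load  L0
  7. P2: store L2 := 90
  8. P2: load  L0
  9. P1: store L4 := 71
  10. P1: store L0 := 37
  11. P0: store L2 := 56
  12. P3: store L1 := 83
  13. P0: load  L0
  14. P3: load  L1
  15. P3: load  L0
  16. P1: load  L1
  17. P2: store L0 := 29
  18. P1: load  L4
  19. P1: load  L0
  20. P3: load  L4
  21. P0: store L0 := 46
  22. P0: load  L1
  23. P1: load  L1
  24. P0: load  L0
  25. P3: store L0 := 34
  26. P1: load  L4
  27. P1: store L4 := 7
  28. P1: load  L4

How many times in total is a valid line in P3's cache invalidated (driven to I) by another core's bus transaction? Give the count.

step 1: P2: store L3 := 56  ⟶  IIMI  (L3)  txn=BusRdX  M[L3]=20
step 2: P3: store L0 := 91  ⟶  IIIM  (L0)  txn=BusRdX  M[L0]=60
step 3: P2: store L2 := 49  ⟶  IIMI  (L2)  txn=BusRdX  M[L2]=90
step 4: P0: store L3 := 71  ⟶  MIII  (L3)  txn=BusRdX+Flush  M[L3]=56
step 5: P3: store L0 := 28  ⟶  IIIM  (L0)  txn=∅  M[L0]=60
step 6: P3: load  L0  ⟶  IIIM  (L0)  txn=∅  M[L0]=60
step 7: P2: store L2 := 90  ⟶  IIMI  (L2)  txn=∅  M[L2]=90
step 8: P2: load  L0  ⟶  IISS  (L0)  txn=BusRd+Flush  M[L0]=28
step 9: P1: store L4 := 71  ⟶  IMII  (L4)  txn=BusRdX  M[L4]=50
step 10: P1: store L0 := 37  ⟶  IMII  (L0)  txn=BusRdX  M[L0]=28
step 11: P0: store L2 := 56  ⟶  MIII  (L2)  txn=BusRdX+Flush  M[L2]=90
step 12: P3: store L1 := 83  ⟶  IIIM  (L1)  txn=BusRdX  M[L1]=80
step 13: P0: load  L0  ⟶  SSII  (L0)  txn=BusRd+Flush  M[L0]=37
step 14: P3: load  L1  ⟶  IIIM  (L1)  txn=∅  M[L1]=80
step 15: P3: load  L0  ⟶  SSIS  (L0)  txn=BusRd  M[L0]=37
step 16: P1: load  L1  ⟶  ISIS  (L1)  txn=BusRd+Flush  M[L1]=83
step 17: P2: store L0 := 29  ⟶  IIMI  (L0)  txn=BusRdX  M[L0]=37
step 18: P1: load  L4  ⟶  IMII  (L4)  txn=∅  M[L4]=50
step 19: P1: load  L0  ⟶  ISSI  (L0)  txn=BusRd+Flush  M[L0]=29
step 20: P3: load  L4  ⟶  ISIS  (L4)  txn=BusRd+Flush  M[L4]=71
step 21: P0: store L0 := 46  ⟶  MIII  (L0)  txn=BusRdX  M[L0]=29
step 22: P0: load  L1  ⟶  SSIS  (L1)  txn=BusRd  M[L1]=83
step 23: P1: load  L1  ⟶  SSIS  (L1)  txn=∅  M[L1]=83
step 24: P0: load  L0  ⟶  MIII  (L0)  txn=∅  M[L0]=29
step 25: P3: store L0 := 34  ⟶  IIIM  (L0)  txn=BusRdX+Flush  M[L0]=46
step 26: P1: load  L4  ⟶  ISIS  (L4)  txn=∅  M[L4]=71
step 27: P1: store L4 := 7  ⟶  IMII  (L4)  txn=BusUpgr  M[L4]=71
step 28: P1: load  L4  ⟶  IMII  (L4)  txn=∅  M[L4]=71

invalidations = 3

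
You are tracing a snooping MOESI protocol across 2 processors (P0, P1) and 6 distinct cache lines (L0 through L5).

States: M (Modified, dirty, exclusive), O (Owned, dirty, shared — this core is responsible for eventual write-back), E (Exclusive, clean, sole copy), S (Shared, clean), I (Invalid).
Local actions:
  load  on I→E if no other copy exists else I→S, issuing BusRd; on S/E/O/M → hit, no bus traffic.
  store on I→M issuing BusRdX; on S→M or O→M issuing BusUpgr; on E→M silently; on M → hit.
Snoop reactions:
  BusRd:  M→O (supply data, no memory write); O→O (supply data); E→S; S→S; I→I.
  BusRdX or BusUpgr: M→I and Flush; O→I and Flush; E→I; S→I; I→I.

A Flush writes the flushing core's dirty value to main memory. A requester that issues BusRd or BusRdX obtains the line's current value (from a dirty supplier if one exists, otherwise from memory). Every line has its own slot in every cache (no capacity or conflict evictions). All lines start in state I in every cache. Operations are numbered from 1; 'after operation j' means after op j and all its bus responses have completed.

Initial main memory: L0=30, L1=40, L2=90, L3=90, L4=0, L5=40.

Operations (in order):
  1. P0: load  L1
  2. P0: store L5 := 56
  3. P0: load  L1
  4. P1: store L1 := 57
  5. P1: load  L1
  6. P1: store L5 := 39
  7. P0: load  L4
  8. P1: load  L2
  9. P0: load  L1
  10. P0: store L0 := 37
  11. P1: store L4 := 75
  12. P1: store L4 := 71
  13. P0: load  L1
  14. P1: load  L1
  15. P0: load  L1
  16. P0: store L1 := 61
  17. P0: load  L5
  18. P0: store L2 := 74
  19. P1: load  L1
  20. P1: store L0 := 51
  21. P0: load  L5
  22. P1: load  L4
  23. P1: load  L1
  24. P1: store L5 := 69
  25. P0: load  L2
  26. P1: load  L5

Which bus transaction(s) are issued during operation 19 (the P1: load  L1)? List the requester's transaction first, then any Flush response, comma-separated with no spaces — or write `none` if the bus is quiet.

  op1 P0: load  L1 → E/I on L1; bus BusRd; mem=40
  op2 P0: store L5 := 56 → M/I on L5; bus BusRdX; mem=40
  op3 P0: load  L1 → E/I on L1; bus (none); mem=40
  op4 P1: store L1 := 57 → I/M on L1; bus BusRdX; mem=40
  op5 P1: load  L1 → I/M on L1; bus (none); mem=40
  op6 P1: store L5 := 39 → I/M on L5; bus BusRdX Flush; mem=56
  op7 P0: load  L4 → E/I on L4; bus BusRd; mem=0
  op8 P1: load  L2 → I/E on L2; bus BusRd; mem=90
  op9 P0: load  L1 → S/O on L1; bus BusRd; mem=40
  op10 P0: store L0 := 37 → M/I on L0; bus BusRdX; mem=30
  op11 P1: store L4 := 75 → I/M on L4; bus BusRdX; mem=0
  op12 P1: store L4 := 71 → I/M on L4; bus (none); mem=0
  op13 P0: load  L1 → S/O on L1; bus (none); mem=40
  op14 P1: load  L1 → S/O on L1; bus (none); mem=40
  op15 P0: load  L1 → S/O on L1; bus (none); mem=40
  op16 P0: store L1 := 61 → M/I on L1; bus BusUpgr Flush; mem=57
  op17 P0: load  L5 → S/O on L5; bus BusRd; mem=56
  op18 P0: store L2 := 74 → M/I on L2; bus BusRdX; mem=90
  op19 P1: load  L1 → O/S on L1; bus BusRd; mem=57
  op20 P1: store L0 := 51 → I/M on L0; bus BusRdX Flush; mem=37
  op21 P0: load  L5 → S/O on L5; bus (none); mem=56
  op22 P1: load  L4 → I/M on L4; bus (none); mem=0
  op23 P1: load  L1 → O/S on L1; bus (none); mem=57
  op24 P1: store L5 := 69 → I/M on L5; bus BusUpgr; mem=56
  op25 P0: load  L2 → M/I on L2; bus (none); mem=90
  op26 P1: load  L5 → I/M on L5; bus (none); mem=56

bus = BusRd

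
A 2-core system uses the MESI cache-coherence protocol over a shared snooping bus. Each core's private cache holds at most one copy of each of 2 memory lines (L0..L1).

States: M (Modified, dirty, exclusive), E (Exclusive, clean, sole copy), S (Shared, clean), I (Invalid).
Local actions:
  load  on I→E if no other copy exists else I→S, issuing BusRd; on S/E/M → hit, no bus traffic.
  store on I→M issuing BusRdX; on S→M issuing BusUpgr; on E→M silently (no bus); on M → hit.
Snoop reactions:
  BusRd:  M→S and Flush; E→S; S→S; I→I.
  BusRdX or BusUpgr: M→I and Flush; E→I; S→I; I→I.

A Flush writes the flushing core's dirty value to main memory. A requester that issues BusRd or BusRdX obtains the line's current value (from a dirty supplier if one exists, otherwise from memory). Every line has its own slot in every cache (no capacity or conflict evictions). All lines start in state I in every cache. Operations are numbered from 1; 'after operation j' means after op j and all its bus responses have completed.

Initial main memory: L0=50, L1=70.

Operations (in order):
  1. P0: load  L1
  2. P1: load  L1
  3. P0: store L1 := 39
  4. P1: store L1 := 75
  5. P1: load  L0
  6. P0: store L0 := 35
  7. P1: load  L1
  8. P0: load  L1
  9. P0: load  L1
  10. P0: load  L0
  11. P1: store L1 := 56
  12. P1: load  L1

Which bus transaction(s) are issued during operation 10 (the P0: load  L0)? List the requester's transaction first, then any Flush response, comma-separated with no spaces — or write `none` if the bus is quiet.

[1] P0: load  L1 | P0:E(70), P1:I | bus: BusRd
[2] P1: load  L1 | P0:S(70), P1:S(70) | bus: BusRd
[3] P0: store L1 := 39 | P0:M(39), P1:I | bus: BusUpgr
[4] P1: store L1 := 75 | P0:I, P1:M(75) | bus: BusRdX,Flush
[5] P1: load  L0 | P0:I, P1:E(50) | bus: BusRd
[6] P0: store L0 := 35 | P0:M(35), P1:I | bus: BusRdX
[7] P1: load  L1 | P0:I, P1:M(75) | bus: none
[8] P0: load  L1 | P0:S(75), P1:S(75) | bus: BusRd,Flush
[9] P0: load  L1 | P0:S(75), P1:S(75) | bus: none
[10] P0: load  L0 | P0:M(35), P1:I | bus: none
[11] P1: store L1 := 56 | P0:I, P1:M(56) | bus: BusUpgr
[12] P1: load  L1 | P0:I, P1:M(56) | bus: none

bus = none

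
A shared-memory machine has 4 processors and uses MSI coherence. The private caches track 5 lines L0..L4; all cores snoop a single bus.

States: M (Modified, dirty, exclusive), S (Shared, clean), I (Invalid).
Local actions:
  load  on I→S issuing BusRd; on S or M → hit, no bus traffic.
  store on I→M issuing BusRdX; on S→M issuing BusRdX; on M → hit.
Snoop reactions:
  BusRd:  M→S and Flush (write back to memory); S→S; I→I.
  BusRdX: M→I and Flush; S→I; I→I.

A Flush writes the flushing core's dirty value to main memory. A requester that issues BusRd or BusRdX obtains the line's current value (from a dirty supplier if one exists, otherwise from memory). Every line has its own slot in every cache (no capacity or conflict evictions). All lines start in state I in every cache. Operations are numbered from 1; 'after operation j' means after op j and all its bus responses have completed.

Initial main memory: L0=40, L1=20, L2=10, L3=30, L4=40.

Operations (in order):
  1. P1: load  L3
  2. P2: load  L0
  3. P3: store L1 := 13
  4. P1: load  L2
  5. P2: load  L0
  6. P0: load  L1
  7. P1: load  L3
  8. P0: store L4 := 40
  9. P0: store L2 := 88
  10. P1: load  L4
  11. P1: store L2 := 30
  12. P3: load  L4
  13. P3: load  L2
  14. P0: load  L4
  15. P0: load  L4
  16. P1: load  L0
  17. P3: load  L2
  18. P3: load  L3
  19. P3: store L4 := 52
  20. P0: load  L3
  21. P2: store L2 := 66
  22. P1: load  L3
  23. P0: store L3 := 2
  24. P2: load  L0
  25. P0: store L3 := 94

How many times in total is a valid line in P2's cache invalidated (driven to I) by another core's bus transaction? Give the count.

invalidations = 0

[1] P1: load  L3 | P0:I, P1:S(30), P2:I, P3:I | bus: BusRd
[2] P2: load  L0 | P0:I, P1:I, P2:S(40), P3:I | bus: BusRd
[3] P3: store L1 := 13 | P0:I, P1:I, P2:I, P3:M(13) | bus: BusRdX
[4] P1: load  L2 | P0:I, P1:S(10), P2:I, P3:I | bus: BusRd
[5] P2: load  L0 | P0:I, P1:I, P2:S(40), P3:I | bus: none
[6] P0: load  L1 | P0:S(13), P1:I, P2:I, P3:S(13) | bus: BusRd,Flush
[7] P1: load  L3 | P0:I, P1:S(30), P2:I, P3:I | bus: none
[8] P0: store L4 := 40 | P0:M(40), P1:I, P2:I, P3:I | bus: BusRdX
[9] P0: store L2 := 88 | P0:M(88), P1:I, P2:I, P3:I | bus: BusRdX
[10] P1: load  L4 | P0:S(40), P1:S(40), P2:I, P3:I | bus: BusRd,Flush
[11] P1: store L2 := 30 | P0:I, P1:M(30), P2:I, P3:I | bus: BusRdX,Flush
[12] P3: load  L4 | P0:S(40), P1:S(40), P2:I, P3:S(40) | bus: BusRd
[13] P3: load  L2 | P0:I, P1:S(30), P2:I, P3:S(30) | bus: BusRd,Flush
[14] P0: load  L4 | P0:S(40), P1:S(40), P2:I, P3:S(40) | bus: none
[15] P0: load  L4 | P0:S(40), P1:S(40), P2:I, P3:S(40) | bus: none
[16] P1: load  L0 | P0:I, P1:S(40), P2:S(40), P3:I | bus: BusRd
[17] P3: load  L2 | P0:I, P1:S(30), P2:I, P3:S(30) | bus: none
[18] P3: load  L3 | P0:I, P1:S(30), P2:I, P3:S(30) | bus: BusRd
[19] P3: store L4 := 52 | P0:I, P1:I, P2:I, P3:M(52) | bus: BusRdX
[20] P0: load  L3 | P0:S(30), P1:S(30), P2:I, P3:S(30) | bus: BusRd
[21] P2: store L2 := 66 | P0:I, P1:I, P2:M(66), P3:I | bus: BusRdX
[22] P1: load  L3 | P0:S(30), P1:S(30), P2:I, P3:S(30) | bus: none
[23] P0: store L3 := 2 | P0:M(2), P1:I, P2:I, P3:I | bus: BusRdX
[24] P2: load  L0 | P0:I, P1:S(40), P2:S(40), P3:I | bus: none
[25] P0: store L3 := 94 | P0:M(94), P1:I, P2:I, P3:I | bus: none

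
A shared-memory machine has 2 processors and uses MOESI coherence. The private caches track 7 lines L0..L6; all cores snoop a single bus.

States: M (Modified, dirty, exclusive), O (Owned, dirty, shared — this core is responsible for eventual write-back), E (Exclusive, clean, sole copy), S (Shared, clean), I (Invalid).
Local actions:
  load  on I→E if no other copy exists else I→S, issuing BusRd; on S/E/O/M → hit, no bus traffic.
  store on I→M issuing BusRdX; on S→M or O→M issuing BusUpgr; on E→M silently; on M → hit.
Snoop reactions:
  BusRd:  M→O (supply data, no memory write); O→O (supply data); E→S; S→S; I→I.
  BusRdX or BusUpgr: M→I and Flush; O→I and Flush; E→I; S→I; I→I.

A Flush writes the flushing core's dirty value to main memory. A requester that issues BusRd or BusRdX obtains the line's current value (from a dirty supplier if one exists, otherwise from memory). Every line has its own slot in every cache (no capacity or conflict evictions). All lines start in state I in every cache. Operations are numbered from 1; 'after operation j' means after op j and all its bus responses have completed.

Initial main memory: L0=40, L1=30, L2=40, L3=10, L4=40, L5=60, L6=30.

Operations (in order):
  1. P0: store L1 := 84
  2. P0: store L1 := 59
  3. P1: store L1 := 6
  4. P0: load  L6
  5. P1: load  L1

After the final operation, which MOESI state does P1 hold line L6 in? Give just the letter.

state = I

[1] P0: store L1 := 84 | P0:M(84), P1:I | bus: BusRdX
[2] P0: store L1 := 59 | P0:M(59), P1:I | bus: none
[3] P1: store L1 := 6 | P0:I, P1:M(6) | bus: BusRdX,Flush
[4] P0: load  L6 | P0:E(30), P1:I | bus: BusRd
[5] P1: load  L1 | P0:I, P1:M(6) | bus: none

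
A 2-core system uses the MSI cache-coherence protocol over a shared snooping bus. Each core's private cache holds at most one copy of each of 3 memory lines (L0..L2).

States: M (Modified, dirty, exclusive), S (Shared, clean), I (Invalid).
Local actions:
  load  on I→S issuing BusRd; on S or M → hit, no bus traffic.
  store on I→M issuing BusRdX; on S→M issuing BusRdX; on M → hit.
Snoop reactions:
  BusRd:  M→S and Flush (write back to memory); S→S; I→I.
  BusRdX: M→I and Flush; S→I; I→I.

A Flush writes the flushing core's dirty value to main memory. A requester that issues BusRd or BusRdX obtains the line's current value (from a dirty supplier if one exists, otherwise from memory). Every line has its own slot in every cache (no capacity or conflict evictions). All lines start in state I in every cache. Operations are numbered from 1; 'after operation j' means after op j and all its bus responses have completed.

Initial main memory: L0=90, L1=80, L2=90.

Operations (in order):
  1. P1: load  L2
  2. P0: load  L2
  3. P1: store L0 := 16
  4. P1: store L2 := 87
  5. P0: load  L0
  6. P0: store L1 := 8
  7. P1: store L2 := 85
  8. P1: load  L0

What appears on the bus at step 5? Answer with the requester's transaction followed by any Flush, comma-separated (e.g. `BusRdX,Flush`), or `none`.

[1] P1: load  L2 | P0:I, P1:S(90) | bus: BusRd
[2] P0: load  L2 | P0:S(90), P1:S(90) | bus: BusRd
[3] P1: store L0 := 16 | P0:I, P1:M(16) | bus: BusRdX
[4] P1: store L2 := 87 | P0:I, P1:M(87) | bus: BusRdX
[5] P0: load  L0 | P0:S(16), P1:S(16) | bus: BusRd,Flush
[6] P0: store L1 := 8 | P0:M(8), P1:I | bus: BusRdX
[7] P1: store L2 := 85 | P0:I, P1:M(85) | bus: none
[8] P1: load  L0 | P0:S(16), P1:S(16) | bus: none

bus = BusRd,Flush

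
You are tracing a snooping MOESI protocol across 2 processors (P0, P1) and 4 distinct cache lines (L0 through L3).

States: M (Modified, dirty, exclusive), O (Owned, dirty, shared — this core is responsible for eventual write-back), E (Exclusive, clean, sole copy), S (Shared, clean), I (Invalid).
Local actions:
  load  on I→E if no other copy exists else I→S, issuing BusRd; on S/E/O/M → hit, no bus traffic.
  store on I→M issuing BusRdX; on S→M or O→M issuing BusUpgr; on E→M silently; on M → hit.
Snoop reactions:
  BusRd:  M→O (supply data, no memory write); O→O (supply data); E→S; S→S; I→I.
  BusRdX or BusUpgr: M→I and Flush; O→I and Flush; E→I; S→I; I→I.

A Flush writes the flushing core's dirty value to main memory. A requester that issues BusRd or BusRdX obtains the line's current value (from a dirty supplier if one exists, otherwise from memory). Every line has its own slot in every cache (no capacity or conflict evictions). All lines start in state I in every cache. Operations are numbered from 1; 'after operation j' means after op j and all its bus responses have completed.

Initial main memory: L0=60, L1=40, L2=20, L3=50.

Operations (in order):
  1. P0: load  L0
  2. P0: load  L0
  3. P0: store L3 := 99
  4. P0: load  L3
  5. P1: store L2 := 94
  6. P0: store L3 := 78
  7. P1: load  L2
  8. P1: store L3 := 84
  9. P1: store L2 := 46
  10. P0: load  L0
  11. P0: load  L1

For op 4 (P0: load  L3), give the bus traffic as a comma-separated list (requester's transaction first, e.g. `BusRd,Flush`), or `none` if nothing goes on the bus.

bus = none

  op1 P0: load  L0 → E/I on L0; bus BusRd; mem=60
  op2 P0: load  L0 → E/I on L0; bus (none); mem=60
  op3 P0: store L3 := 99 → M/I on L3; bus BusRdX; mem=50
  op4 P0: load  L3 → M/I on L3; bus (none); mem=50
  op5 P1: store L2 := 94 → I/M on L2; bus BusRdX; mem=20
  op6 P0: store L3 := 78 → M/I on L3; bus (none); mem=50
  op7 P1: load  L2 → I/M on L2; bus (none); mem=20
  op8 P1: store L3 := 84 → I/M on L3; bus BusRdX Flush; mem=78
  op9 P1: store L2 := 46 → I/M on L2; bus (none); mem=20
  op10 P0: load  L0 → E/I on L0; bus (none); mem=60
  op11 P0: load  L1 → E/I on L1; bus BusRd; mem=40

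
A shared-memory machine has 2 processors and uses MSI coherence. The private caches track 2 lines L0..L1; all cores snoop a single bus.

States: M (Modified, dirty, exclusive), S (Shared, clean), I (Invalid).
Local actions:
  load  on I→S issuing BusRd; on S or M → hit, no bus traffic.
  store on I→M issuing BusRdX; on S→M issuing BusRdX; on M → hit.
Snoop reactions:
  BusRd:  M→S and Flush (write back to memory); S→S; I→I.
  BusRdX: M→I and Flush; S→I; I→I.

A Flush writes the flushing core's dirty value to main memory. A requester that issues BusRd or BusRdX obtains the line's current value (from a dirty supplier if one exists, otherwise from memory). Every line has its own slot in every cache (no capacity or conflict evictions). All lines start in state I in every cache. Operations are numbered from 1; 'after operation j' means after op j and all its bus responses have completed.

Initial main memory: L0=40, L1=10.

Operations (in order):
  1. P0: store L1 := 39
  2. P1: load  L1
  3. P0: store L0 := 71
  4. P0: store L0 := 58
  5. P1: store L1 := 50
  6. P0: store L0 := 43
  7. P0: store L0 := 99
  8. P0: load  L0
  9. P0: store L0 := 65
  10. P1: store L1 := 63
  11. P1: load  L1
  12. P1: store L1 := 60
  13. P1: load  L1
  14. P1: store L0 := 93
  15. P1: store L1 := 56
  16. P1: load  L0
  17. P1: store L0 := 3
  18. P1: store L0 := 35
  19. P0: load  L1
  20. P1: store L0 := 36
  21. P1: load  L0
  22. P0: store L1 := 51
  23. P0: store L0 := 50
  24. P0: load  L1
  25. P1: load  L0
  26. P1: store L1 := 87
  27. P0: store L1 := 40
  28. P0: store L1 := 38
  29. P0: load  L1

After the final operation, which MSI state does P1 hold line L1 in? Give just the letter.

  op1 P0: store L1 := 39 → M/I on L1; bus BusRdX; mem=10
  op2 P1: load  L1 → S/S on L1; bus BusRd Flush; mem=39
  op3 P0: store L0 := 71 → M/I on L0; bus BusRdX; mem=40
  op4 P0: store L0 := 58 → M/I on L0; bus (none); mem=40
  op5 P1: store L1 := 50 → I/M on L1; bus BusRdX; mem=39
  op6 P0: store L0 := 43 → M/I on L0; bus (none); mem=40
  op7 P0: store L0 := 99 → M/I on L0; bus (none); mem=40
  op8 P0: load  L0 → M/I on L0; bus (none); mem=40
  op9 P0: store L0 := 65 → M/I on L0; bus (none); mem=40
  op10 P1: store L1 := 63 → I/M on L1; bus (none); mem=39
  op11 P1: load  L1 → I/M on L1; bus (none); mem=39
  op12 P1: store L1 := 60 → I/M on L1; bus (none); mem=39
  op13 P1: load  L1 → I/M on L1; bus (none); mem=39
  op14 P1: store L0 := 93 → I/M on L0; bus BusRdX Flush; mem=65
  op15 P1: store L1 := 56 → I/M on L1; bus (none); mem=39
  op16 P1: load  L0 → I/M on L0; bus (none); mem=65
  op17 P1: store L0 := 3 → I/M on L0; bus (none); mem=65
  op18 P1: store L0 := 35 → I/M on L0; bus (none); mem=65
  op19 P0: load  L1 → S/S on L1; bus BusRd Flush; mem=56
  op20 P1: store L0 := 36 → I/M on L0; bus (none); mem=65
  op21 P1: load  L0 → I/M on L0; bus (none); mem=65
  op22 P0: store L1 := 51 → M/I on L1; bus BusRdX; mem=56
  op23 P0: store L0 := 50 → M/I on L0; bus BusRdX Flush; mem=36
  op24 P0: load  L1 → M/I on L1; bus (none); mem=56
  op25 P1: load  L0 → S/S on L0; bus BusRd Flush; mem=50
  op26 P1: store L1 := 87 → I/M on L1; bus BusRdX Flush; mem=51
  op27 P0: store L1 := 40 → M/I on L1; bus BusRdX Flush; mem=87
  op28 P0: store L1 := 38 → M/I on L1; bus (none); mem=87
  op29 P0: load  L1 → M/I on L1; bus (none); mem=87

state = I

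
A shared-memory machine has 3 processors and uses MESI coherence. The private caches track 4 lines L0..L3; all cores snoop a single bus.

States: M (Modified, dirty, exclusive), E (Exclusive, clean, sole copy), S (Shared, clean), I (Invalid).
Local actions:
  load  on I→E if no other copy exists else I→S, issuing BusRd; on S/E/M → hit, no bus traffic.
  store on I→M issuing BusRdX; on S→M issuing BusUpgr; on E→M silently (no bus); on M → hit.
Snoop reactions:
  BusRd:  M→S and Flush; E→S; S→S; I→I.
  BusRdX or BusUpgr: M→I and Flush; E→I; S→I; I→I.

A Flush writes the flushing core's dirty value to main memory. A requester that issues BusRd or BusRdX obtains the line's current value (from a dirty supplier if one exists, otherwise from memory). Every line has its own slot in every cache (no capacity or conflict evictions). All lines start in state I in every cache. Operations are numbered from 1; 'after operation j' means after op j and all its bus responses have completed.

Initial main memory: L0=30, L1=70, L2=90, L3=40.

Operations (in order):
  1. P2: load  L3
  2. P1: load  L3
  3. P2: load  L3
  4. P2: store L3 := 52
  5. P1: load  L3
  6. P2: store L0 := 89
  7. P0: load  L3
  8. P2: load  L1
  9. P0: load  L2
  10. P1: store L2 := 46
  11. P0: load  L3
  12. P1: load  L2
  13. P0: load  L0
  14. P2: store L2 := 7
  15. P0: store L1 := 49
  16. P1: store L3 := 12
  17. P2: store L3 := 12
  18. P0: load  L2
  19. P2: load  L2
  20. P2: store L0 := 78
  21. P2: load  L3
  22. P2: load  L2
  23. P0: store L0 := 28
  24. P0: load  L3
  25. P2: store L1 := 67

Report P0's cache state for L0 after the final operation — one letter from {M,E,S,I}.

1. P2: load  L3  bus=[BusRd]  L3: P0=I P1=I P2=E  mem[L3]=40
2. P1: load  L3  bus=[BusRd]  L3: P0=I P1=S P2=S  mem[L3]=40
3. P2: load  L3  bus=[-]  L3: P0=I P1=S P2=S  mem[L3]=40
4. P2: store L3 := 52  bus=[BusUpgr]  L3: P0=I P1=I P2=M  mem[L3]=40
5. P1: load  L3  bus=[BusRd,Flush]  L3: P0=I P1=S P2=S  mem[L3]=52
6. P2: store L0 := 89  bus=[BusRdX]  L0: P0=I P1=I P2=M  mem[L0]=30
7. P0: load  L3  bus=[BusRd]  L3: P0=S P1=S P2=S  mem[L3]=52
8. P2: load  L1  bus=[BusRd]  L1: P0=I P1=I P2=E  mem[L1]=70
9. P0: load  L2  bus=[BusRd]  L2: P0=E P1=I P2=I  mem[L2]=90
10. P1: store L2 := 46  bus=[BusRdX]  L2: P0=I P1=M P2=I  mem[L2]=90
11. P0: load  L3  bus=[-]  L3: P0=S P1=S P2=S  mem[L3]=52
12. P1: load  L2  bus=[-]  L2: P0=I P1=M P2=I  mem[L2]=90
13. P0: load  L0  bus=[BusRd,Flush]  L0: P0=S P1=I P2=S  mem[L0]=89
14. P2: store L2 := 7  bus=[BusRdX,Flush]  L2: P0=I P1=I P2=M  mem[L2]=46
15. P0: store L1 := 49  bus=[BusRdX]  L1: P0=M P1=I P2=I  mem[L1]=70
16. P1: store L3 := 12  bus=[BusUpgr]  L3: P0=I P1=M P2=I  mem[L3]=52
17. P2: store L3 := 12  bus=[BusRdX,Flush]  L3: P0=I P1=I P2=M  mem[L3]=12
18. P0: load  L2  bus=[BusRd,Flush]  L2: P0=S P1=I P2=S  mem[L2]=7
19. P2: load  L2  bus=[-]  L2: P0=S P1=I P2=S  mem[L2]=7
20. P2: store L0 := 78  bus=[BusUpgr]  L0: P0=I P1=I P2=M  mem[L0]=89
21. P2: load  L3  bus=[-]  L3: P0=I P1=I P2=M  mem[L3]=12
22. P2: load  L2  bus=[-]  L2: P0=S P1=I P2=S  mem[L2]=7
23. P0: store L0 := 28  bus=[BusRdX,Flush]  L0: P0=M P1=I P2=I  mem[L0]=78
24. P0: load  L3  bus=[BusRd,Flush]  L3: P0=S P1=I P2=S  mem[L3]=12
25. P2: store L1 := 67  bus=[BusRdX,Flush]  L1: P0=I P1=I P2=M  mem[L1]=49

state = M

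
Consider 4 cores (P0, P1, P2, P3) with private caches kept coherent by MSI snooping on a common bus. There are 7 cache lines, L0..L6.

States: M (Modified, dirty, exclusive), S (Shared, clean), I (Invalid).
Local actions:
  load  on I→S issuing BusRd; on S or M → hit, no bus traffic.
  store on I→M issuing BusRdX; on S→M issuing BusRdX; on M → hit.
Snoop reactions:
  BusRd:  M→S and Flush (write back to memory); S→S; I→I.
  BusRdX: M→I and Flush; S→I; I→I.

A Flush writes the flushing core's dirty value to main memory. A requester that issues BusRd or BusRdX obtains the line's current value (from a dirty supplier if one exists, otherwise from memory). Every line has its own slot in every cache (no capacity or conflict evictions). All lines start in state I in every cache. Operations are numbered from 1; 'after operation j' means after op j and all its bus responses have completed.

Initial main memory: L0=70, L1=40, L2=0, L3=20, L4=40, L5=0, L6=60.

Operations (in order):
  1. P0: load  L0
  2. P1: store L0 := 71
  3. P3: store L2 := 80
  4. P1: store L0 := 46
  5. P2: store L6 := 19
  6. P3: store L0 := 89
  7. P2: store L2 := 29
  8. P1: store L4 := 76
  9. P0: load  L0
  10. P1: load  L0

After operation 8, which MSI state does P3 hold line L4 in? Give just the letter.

[1] P0: load  L0 | P0:S(70), P1:I, P2:I, P3:I | bus: BusRd
[2] P1: store L0 := 71 | P0:I, P1:M(71), P2:I, P3:I | bus: BusRdX
[3] P3: store L2 := 80 | P0:I, P1:I, P2:I, P3:M(80) | bus: BusRdX
[4] P1: store L0 := 46 | P0:I, P1:M(46), P2:I, P3:I | bus: none
[5] P2: store L6 := 19 | P0:I, P1:I, P2:M(19), P3:I | bus: BusRdX
[6] P3: store L0 := 89 | P0:I, P1:I, P2:I, P3:M(89) | bus: BusRdX,Flush
[7] P2: store L2 := 29 | P0:I, P1:I, P2:M(29), P3:I | bus: BusRdX,Flush
[8] P1: store L4 := 76 | P0:I, P1:M(76), P2:I, P3:I | bus: BusRdX
[9] P0: load  L0 | P0:S(89), P1:I, P2:I, P3:S(89) | bus: BusRd,Flush
[10] P1: load  L0 | P0:S(89), P1:S(89), P2:I, P3:S(89) | bus: BusRd

state = I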